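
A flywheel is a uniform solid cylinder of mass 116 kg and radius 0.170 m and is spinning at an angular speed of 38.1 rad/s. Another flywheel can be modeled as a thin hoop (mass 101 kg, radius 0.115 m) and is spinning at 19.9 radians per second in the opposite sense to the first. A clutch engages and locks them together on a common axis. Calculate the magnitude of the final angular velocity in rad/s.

|ω_f| ≈ 12.4 rad/s

The coupling torques are internal; angular momentum about the shared axis is conserved.
Moments of inertia: I_A = ½(116)(0.170)² = 1.676 kg·m²; I_B = (101)(0.115)² = 1.336 kg·m².
Taking A's sense as positive: L = (1.676)(38.1) − (1.336)(19.9) = 37.28 kg·m²·rad/s.
Combined I = 1.676 + 1.336 = 3.012 kg·m².
ω_f = L / I = 37.28 / 3.012 = 12.38 rad/s.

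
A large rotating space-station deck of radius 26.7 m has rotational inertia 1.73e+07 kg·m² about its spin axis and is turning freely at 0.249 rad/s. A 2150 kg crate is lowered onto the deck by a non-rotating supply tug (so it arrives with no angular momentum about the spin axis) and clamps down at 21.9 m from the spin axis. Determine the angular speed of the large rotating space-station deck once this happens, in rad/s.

ω_f ≈ 0.235 rad/s

No external torque acts about the spin axis; L_before = L_after.
Added inertia Σmr² = (2150)(21.9)² = 1.031e+06 kg·m²; I_f = 1.730e+07 + 1.031e+06 = 1.833e+07 kg·m².
ω_f = I_p ω_i / I_f = (1.730e+07)(0.249) / 1.833e+07 = 0.2350 rad/s.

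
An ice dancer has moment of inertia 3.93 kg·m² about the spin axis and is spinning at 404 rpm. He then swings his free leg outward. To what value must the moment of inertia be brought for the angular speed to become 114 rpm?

Angular momentum about the spin axis is conserved since the torque about it is zero.
I₂ = I₁ω₁ / ω₂ = (3.93)(404) / (114) = 13.93 kg·m².

I₂ ≈ 13.9 kg·m²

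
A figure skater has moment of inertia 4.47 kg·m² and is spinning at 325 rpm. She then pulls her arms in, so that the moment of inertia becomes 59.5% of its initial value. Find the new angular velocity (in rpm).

ω₂ ≈ 546 rpm

With no external torque about the axis, L is conserved: I₁ω₁ = I₂ω₂.
I₂ = 0.595 × 4.47 = 2.660 kg·m².
ω₂ = I₁ω₁ / I₂ = (4.470)(325 rpm) / (2.660) = 546.2 rpm.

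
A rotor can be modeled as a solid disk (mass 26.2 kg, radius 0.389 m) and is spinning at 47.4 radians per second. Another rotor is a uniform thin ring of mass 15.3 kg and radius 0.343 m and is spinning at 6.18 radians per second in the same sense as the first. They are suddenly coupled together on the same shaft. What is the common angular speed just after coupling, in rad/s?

The coupling torques are internal; angular momentum about the shared axis is conserved.
Moments of inertia: I_A = ½(26.2)(0.389)² = 1.982 kg·m²; I_B = (15.3)(0.343)² = 1.800 kg·m².
Taking A's sense as positive: L = (1.982)(47.4) + (1.800)(6.18) = 105.1 kg·m²·rad/s.
Combined I = 1.982 + 1.800 = 3.782 kg·m².
ω_f = L / I = 105.1 / 3.782 = 27.78 rad/s.

|ω_f| ≈ 27.8 rad/s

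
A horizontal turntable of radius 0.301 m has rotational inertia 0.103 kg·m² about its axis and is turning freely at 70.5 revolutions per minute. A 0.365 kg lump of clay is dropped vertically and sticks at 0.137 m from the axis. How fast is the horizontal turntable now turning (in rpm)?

The added mass arrives with no angular momentum about the axis, and any external torque about the axis is negligible, so the system's angular momentum is conserved.
Added inertia Σmr² = (0.365)(0.137)² = 0.006851 kg·m²; I_f = 0.1030 + 0.006851 = 0.1099 kg·m².
ω_f = I_p ω_i / I_f = (0.1030)(70.5) / 0.1099 = 66.10 rpm.

ω_f ≈ 66.1 rpm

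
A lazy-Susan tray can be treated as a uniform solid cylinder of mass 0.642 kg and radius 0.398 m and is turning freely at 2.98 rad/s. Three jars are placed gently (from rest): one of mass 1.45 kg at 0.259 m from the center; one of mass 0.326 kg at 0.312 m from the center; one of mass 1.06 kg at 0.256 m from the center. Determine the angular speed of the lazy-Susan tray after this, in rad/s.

ω_f ≈ 0.608 rad/s

No external torque acts about the center; L_before = L_after.
I_p = ½(0.642)(0.398)² = 0.05085 kg·m².
Added inertia Σmr² = (1.45)(0.259)² + (0.326)(0.312)² + (1.06)(0.256)² = 0.1985 kg·m²; I_f = 0.05085 + 0.1985 = 0.2493 kg·m².
ω_f = I_p ω_i / I_f = (0.05085)(2.98) / 0.2493 = 0.6078 rad/s.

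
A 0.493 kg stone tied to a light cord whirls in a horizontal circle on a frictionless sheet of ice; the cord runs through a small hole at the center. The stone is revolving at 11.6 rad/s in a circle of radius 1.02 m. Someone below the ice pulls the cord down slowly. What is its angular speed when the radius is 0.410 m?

ω₂ ≈ 71.8 rad/s

No torque about the axis ⇒ m r₁² ω₁ = m r₂² ω₂.
ω₂ = ω₁ (r₁/r₂)² = (11.6)(1.02/0.410)² = 71.79 rad/s.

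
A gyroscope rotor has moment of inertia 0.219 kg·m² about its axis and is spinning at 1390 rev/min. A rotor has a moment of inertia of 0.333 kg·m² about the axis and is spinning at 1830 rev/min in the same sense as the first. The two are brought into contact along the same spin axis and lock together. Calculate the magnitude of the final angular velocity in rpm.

|ω_f| ≈ 1660 rpm

No external torque acts about the common axis, so total angular momentum is conserved.
Taking A's sense as positive: L = (0.2190)(1390) + (0.3330)(1830) = 913.8 kg·m²·rpm.
Combined I = 0.2190 + 0.3330 = 0.5520 kg·m².
ω_f = L / I = 913.8 / 0.5520 = 1655 rpm.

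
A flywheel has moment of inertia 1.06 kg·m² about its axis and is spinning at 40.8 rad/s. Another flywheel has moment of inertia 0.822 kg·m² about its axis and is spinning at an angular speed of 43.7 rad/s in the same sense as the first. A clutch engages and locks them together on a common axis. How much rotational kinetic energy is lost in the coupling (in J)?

The coupling torques are internal; angular momentum about the shared axis is conserved.
Taking A's sense as positive: L = (1.060)(40.8) + (0.8220)(43.7) = 79.17 kg·m²·rad/s.
Combined I = 1.060 + 0.8220 = 1.882 kg·m².
ω_f = L / I = 79.17 / 1.882 = 42.07 rad/s.
KE_i = ½ΣIω² = 1667 J; KE_f = ½(1.882)(42.07)² = 1665 J.

ΔKE lost ≈ 1.95 J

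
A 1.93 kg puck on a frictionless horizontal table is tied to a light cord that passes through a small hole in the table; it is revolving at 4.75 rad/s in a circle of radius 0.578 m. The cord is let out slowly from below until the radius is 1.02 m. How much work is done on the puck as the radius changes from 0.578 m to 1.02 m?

W ≈ -4.94 J

No torque about the axis ⇒ m r₁² ω₁ = m r₂² ω₂.
ω₂ = ω₁ (r₁/r₂)² = (4.75)(0.578/1.02)² = 1.525 rad/s.
W = ΔKE = ½m(v₂² − v₁²) = -4.938 J.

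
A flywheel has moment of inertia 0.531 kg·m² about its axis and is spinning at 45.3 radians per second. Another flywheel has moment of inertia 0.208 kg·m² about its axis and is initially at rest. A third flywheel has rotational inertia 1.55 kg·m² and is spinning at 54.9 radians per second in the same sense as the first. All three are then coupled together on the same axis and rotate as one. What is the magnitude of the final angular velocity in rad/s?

No external torque acts about the common axis, so total angular momentum is conserved.
Taking A's sense as positive: L = (0.5310)(45.3) + (1.550)(54.9) = 109.1 kg·m²·rad/s.
Combined I = 0.5310 + 0.2080 + 1.550 = 2.289 kg·m².
ω_f = L / I = 109.1 / 2.289 = 47.68 rad/s.

|ω_f| ≈ 47.7 rad/s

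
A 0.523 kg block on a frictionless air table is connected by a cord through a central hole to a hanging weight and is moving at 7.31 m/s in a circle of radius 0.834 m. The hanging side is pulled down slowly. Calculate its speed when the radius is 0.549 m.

Central (radial) force ⇒ zero torque about the center ⇒ m v r is constant.
v₂ = v₁ r₁ / r₂ = (7.31)(0.834) / (0.549) = 11.10 m/s.

v₂ ≈ 11.1 m/s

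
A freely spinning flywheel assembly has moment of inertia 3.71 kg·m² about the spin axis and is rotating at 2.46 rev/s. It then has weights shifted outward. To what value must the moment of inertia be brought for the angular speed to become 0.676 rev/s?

I₂ ≈ 13.5 kg·m²

Angular momentum about the spin axis is conserved since the torque about it is zero.
I₂ = I₁ω₁ / ω₂ = (3.71)(2.46) / (0.676) = 13.50 kg·m².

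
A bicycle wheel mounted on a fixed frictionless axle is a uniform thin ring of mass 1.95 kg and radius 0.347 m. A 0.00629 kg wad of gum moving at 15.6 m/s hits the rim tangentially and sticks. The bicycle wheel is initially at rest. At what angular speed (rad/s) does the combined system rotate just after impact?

|ω_f| ≈ 0.145 rad/s

The axle reaction passes through the axle and exerts no torque about it; angular momentum about the axle is conserved through the impact.
I_p = (1.95)(0.347)² = 0.2348 kg·m². Taking the sense of the wad of gum's angular momentum as positive, L_{wad} = m v R = (0.00629)(15.6)(0.347) = 0.03405 kg·m²/s.
L_i = 0 + 0.03405 = 0.03405 kg·m²/s.
After sticking, I_f = I_p + m R² = 0.2348 + (0.00629)(0.347)² = 0.2356 kg·m².
ω_f = L_i / I_f = 0.03405 / 0.2356 = 0.1445 rad/s.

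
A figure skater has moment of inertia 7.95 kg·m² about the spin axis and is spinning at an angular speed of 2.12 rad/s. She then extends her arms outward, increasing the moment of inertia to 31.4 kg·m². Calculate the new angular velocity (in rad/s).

With no external torque about the axis, L is conserved: I₁ω₁ = I₂ω₂.
ω₂ = I₁ω₁ / I₂ = (7.950)(2.12 rad/s) / (31.40) = 0.5368 rad/s.

ω₂ ≈ 0.537 rad/s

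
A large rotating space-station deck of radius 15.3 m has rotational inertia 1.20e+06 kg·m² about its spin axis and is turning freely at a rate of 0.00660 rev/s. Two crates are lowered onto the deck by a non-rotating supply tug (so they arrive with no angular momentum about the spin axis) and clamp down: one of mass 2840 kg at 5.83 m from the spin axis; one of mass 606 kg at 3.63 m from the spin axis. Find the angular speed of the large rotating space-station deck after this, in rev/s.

No external torque acts about the spin axis; L_before = L_after.
Added inertia Σmr² = (2840)(5.83)² + (606)(3.63)² = 1.045e+05 kg·m²; I_f = 1.200e+06 + 1.045e+05 = 1.305e+06 kg·m².
ω_f = I_p ω_i / I_f = (1.200e+06)(0.00660) / 1.305e+06 = 0.006071 rev/s.

ω_f ≈ 0.00607 rev/s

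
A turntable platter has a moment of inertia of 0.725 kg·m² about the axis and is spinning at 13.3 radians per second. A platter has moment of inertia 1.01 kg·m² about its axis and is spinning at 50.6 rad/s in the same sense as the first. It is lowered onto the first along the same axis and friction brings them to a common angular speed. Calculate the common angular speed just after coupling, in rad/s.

The coupling torques are internal; angular momentum about the shared axis is conserved.
Taking A's sense as positive: L = (0.7250)(13.3) + (1.010)(50.6) = 60.75 kg·m²·rad/s.
Combined I = 0.7250 + 1.010 = 1.735 kg·m².
ω_f = L / I = 60.75 / 1.735 = 35.01 rad/s.

|ω_f| ≈ 35.0 rad/s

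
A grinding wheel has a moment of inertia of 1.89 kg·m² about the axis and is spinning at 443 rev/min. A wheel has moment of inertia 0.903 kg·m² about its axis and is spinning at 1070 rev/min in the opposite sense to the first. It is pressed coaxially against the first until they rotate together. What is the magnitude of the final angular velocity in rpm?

The coupling torques are internal; angular momentum about the shared axis is conserved.
Taking A's sense as positive: L = (1.890)(443) − (0.9030)(1070) = -128.9 kg·m²·rpm.
Combined I = 1.890 + 0.9030 = 2.793 kg·m².
ω_f = L / I = -128.9 / 2.793 = -46.17 rpm.

|ω_f| ≈ 46.2 rpm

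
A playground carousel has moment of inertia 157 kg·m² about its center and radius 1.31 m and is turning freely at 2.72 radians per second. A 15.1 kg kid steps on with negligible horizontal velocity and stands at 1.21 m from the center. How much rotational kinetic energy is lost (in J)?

No external torque acts about the center; L_before = L_after.
Added inertia Σmr² = (15.1)(1.21)² = 22.11 kg·m²; I_f = 157.0 + 22.11 = 179.1 kg·m².
ω_f = I_p ω_i / I_f = (157.0)(2.72) / 179.1 = 2.384 rad/s.
KE_i = ½(157.0)(2.720 rad/s)² = 580.8 J; KE_f = ½(179.1)(2.384)² = 509.1 J.

energy lost ≈ 71.7 J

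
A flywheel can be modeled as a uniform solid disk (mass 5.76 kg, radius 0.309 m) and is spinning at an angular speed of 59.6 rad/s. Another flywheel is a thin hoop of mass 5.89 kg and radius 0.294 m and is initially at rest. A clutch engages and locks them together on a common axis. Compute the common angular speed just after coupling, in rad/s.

|ω_f| ≈ 20.9 rad/s

No external torque acts about the common axis, so total angular momentum is conserved.
Moments of inertia: I_A = ½(5.76)(0.309)² = 0.2750 kg·m²; I_B = (5.89)(0.294)² = 0.5091 kg·m².
Taking A's sense as positive: L = (0.2750)(59.6) = 16.39 kg·m²·rad/s.
Combined I = 0.2750 + 0.5091 = 0.7841 kg·m².
ω_f = L / I = 16.39 / 0.7841 = 20.90 rad/s.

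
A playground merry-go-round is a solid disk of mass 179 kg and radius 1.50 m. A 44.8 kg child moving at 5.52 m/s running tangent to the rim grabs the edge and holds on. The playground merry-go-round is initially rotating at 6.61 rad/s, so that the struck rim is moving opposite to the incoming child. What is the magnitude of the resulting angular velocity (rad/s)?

The axle reaction passes through the axle and exerts no torque about it; angular momentum about the axle is conserved through the impact.
I_p = ½(179)(1.50)² = 201.4 kg·m². Taking the sense of the child's angular momentum as positive, L_{child} = m v R = (44.8)(5.52)(1.50) = 370.9 kg·m²/s.
L_i = −I_p ω_p + m v R = −(201.4)(6.61) + 370.9 = -960.1 kg·m²/s.
After sticking, I_f = I_p + m R² = 201.4 + (44.8)(1.50)² = 302.2 kg·m².
ω_f = L_i / I_f = -960.1 / 302.2 = -3.177 rad/s.

|ω_f| ≈ 3.18 rad/s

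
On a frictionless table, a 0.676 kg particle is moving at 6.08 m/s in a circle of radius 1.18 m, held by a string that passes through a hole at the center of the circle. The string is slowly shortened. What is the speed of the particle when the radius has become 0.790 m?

v₂ ≈ 9.08 m/s

The only horizontal force on the mass is along the cord (radial), so it exerts no torque about the hole and angular momentum m v r is conserved.
v₂ = v₁ r₁ / r₂ = (6.08)(1.18) / (0.790) = 9.082 m/s.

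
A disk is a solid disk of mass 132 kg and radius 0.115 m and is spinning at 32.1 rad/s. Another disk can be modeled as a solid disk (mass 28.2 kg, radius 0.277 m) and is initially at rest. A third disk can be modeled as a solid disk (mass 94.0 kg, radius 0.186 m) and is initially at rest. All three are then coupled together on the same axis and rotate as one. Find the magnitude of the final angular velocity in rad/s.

|ω_f| ≈ 7.82 rad/s

The coupling torques are internal; angular momentum about the shared axis is conserved.
Moments of inertia: I_A = ½(132)(0.115)² = 0.8729 kg·m²; I_B = ½(28.2)(0.277)² = 1.082 kg·m²; I_C = ½(94.0)(0.186)² = 1.626 kg·m².
Taking A's sense as positive: L = (0.8729)(32.1) = 28.02 kg·m²·rad/s.
Combined I = 0.8729 + 1.082 + 1.626 = 3.581 kg·m².
ω_f = L / I = 28.02 / 3.581 = 7.825 rad/s.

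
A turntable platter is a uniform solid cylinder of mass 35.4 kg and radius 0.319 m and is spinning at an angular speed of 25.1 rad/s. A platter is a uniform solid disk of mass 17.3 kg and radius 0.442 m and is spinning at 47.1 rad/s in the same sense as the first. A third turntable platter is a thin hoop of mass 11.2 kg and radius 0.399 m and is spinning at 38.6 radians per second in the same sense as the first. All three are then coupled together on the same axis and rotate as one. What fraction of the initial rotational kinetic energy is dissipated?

fraction ≈ 0.0572

The coupling torques are internal; angular momentum about the shared axis is conserved.
Moments of inertia: I_A = ½(35.4)(0.319)² = 1.801 kg·m²; I_B = ½(17.3)(0.442)² = 1.690 kg·m²; I_C = (11.2)(0.399)² = 1.783 kg·m².
Taking A's sense as positive: L = (1.801)(25.1) + (1.690)(47.1) + (1.783)(38.6) = 193.6 kg·m²·rad/s.
Combined I = 1.801 + 1.690 + 1.783 = 5.274 kg·m².
ω_f = L / I = 193.6 / 5.274 = 36.71 rad/s.
KE_i = ½ΣIω² = 3770 J; KE_f = ½(5.274)(36.71)² = 3554 J.
Fraction dissipated = (KE_i − KE_f)/KE_i = 0.05724.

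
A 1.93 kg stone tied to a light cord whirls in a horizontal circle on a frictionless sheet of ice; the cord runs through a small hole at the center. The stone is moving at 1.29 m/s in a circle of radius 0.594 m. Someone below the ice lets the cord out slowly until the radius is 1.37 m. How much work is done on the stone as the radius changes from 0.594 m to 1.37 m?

Central (radial) force ⇒ zero torque about the center ⇒ m v r is constant.
v₂ = v₁ r₁ / r₂ = (1.29)(0.594) / (1.37) = 0.5593 m/s.
W = ΔKE = ½m(v₂² − v₁²) = -1.304 J.

W ≈ -1.30 J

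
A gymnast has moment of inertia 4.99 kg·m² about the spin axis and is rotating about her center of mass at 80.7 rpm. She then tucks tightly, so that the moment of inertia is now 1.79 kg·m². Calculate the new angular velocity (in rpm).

ω₂ ≈ 225 rpm

No external torque acts about the spin axis, so angular momentum is conserved.
ω₂ = I₁ω₁ / I₂ = (4.990)(80.7 rpm) / (1.790) = 225.0 rpm.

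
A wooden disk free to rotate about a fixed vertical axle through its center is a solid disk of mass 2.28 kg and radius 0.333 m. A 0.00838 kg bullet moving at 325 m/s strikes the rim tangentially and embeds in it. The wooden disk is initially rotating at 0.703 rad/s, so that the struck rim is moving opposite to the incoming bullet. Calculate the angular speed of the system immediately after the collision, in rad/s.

|ω_f| ≈ 6.42 rad/s

About the axle the impulsive forces during the collision are internal, so angular momentum about that axis is conserved.
I_p = ½(2.28)(0.333)² = 0.1264 kg·m². Taking the sense of the bullet's angular momentum as positive, L_{bullet} = m v R = (0.00838)(325)(0.333) = 0.9069 kg·m²/s.
L_i = −I_p ω_p + m v R = −(0.1264)(0.703) + 0.9069 = 0.8181 kg·m²/s.
After sticking, I_f = I_p + m R² = 0.1264 + (0.00838)(0.333)² = 0.1273 kg·m².
ω_f = L_i / I_f = 0.8181 / 0.1273 = 6.424 rad/s.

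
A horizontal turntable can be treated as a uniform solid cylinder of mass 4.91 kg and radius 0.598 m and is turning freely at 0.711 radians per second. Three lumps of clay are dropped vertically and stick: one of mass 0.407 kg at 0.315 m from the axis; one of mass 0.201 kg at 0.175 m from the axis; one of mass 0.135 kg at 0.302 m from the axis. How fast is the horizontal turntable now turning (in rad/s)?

The added mass arrives with no angular momentum about the axis, and any external torque about the axis is negligible, so the system's angular momentum is conserved.
I_p = ½(4.91)(0.598)² = 0.8779 kg·m².
Added inertia Σmr² = (0.407)(0.315)² + (0.201)(0.175)² + (0.135)(0.302)² = 0.05885 kg·m²; I_f = 0.8779 + 0.05885 = 0.9368 kg·m².
ω_f = I_p ω_i / I_f = (0.8779)(0.711) / 0.9368 = 0.6663 rad/s.

ω_f ≈ 0.666 rad/s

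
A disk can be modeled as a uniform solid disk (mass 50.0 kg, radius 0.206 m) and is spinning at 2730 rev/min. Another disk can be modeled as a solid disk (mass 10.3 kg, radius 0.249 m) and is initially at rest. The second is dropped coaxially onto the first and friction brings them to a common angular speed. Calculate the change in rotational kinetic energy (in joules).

ΔKE ≈ -10000 J

The coupling torques are internal; angular momentum about the shared axis is conserved.
Moments of inertia: I_A = ½(50.0)(0.206)² = 1.061 kg·m²; I_B = ½(10.3)(0.249)² = 0.3193 kg·m².
Taking A's sense as positive: L = (1.061)(2730) = 2896 kg·m²·rpm.
Combined I = 1.061 + 0.3193 = 1.380 kg·m².
ω_f = L / I = 2896 / 1.380 = 2098 rpm.
KE_i = ½ΣIω² = 43350 J; KE_f = ½(1.380)(219.7)² = 33320 J.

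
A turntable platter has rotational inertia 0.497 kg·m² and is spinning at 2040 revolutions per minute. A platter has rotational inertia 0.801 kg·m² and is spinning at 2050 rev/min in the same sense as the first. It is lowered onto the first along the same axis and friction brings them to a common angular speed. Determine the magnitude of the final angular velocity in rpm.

The coupling torques are internal; angular momentum about the shared axis is conserved.
Taking A's sense as positive: L = (0.4970)(2040) + (0.8010)(2050) = 2656 kg·m²·rpm.
Combined I = 0.4970 + 0.8010 = 1.298 kg·m².
ω_f = L / I = 2656 / 1.298 = 2046 rpm.

|ω_f| ≈ 2050 rpm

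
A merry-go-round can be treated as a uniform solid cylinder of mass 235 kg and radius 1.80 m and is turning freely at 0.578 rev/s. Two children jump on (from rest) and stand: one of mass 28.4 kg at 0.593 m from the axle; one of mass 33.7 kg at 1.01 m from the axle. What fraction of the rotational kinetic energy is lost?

fraction ≈ 0.104

The added mass arrives with no angular momentum about the axle, and any external torque about the axle is negligible, so the system's angular momentum is conserved.
I_p = ½(235)(1.80)² = 380.7 kg·m².
Added inertia Σmr² = (28.4)(0.593)² + (33.7)(1.01)² = 44.36 kg·m²; I_f = 380.7 + 44.36 = 425.1 kg·m².
ω_f = I_p ω_i / I_f = (380.7)(0.578) / 425.1 = 0.5177 rev/s.
KE_i = ½(380.7)(3.632 rad/s)² = 2511 J; KE_f = ½(425.1)(3.253)² = 2249 J.
Fraction lost = 0.1044.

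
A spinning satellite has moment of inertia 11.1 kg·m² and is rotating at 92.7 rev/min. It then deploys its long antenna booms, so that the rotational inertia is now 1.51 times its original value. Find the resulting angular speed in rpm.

With no external torque about the axis, L is conserved: I₁ω₁ = I₂ω₂.
I₂ = 1.51 × 11.1 = 16.76 kg·m².
ω₂ = I₁ω₁ / I₂ = (11.10)(92.7 rpm) / (16.76) = 61.39 rpm.

ω₂ ≈ 61.4 rpm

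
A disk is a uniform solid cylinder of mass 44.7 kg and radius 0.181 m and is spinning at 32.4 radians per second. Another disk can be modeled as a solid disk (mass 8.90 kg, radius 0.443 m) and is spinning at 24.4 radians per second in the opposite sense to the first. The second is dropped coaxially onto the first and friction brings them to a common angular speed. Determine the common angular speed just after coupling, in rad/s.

The coupling torques are internal; angular momentum about the shared axis is conserved.
Moments of inertia: I_A = ½(44.7)(0.181)² = 0.7322 kg·m²; I_B = ½(8.90)(0.443)² = 0.8733 kg·m².
Taking A's sense as positive: L = (0.7322)(32.4) − (0.8733)(24.4) = 2.415 kg·m²·rad/s.
Combined I = 0.7322 + 0.8733 = 1.606 kg·m².
ω_f = L / I = 2.415 / 1.606 = 1.504 rad/s.

|ω_f| ≈ 1.50 rad/s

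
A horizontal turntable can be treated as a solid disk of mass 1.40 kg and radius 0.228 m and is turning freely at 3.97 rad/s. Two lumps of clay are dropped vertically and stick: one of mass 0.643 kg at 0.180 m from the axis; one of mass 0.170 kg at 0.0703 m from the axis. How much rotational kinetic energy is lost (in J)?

energy lost ≈ 0.107 J

No external torque acts about the axis; L_before = L_after.
I_p = ½(1.40)(0.228)² = 0.03639 kg·m².
Added inertia Σmr² = (0.643)(0.180)² + (0.170)(0.0703)² = 0.02167 kg·m²; I_f = 0.03639 + 0.02167 = 0.05806 kg·m².
ω_f = I_p ω_i / I_f = (0.03639)(3.97) / 0.05806 = 2.488 rad/s.
KE_i = ½(0.03639)(3.970 rad/s)² = 0.2868 J; KE_f = ½(0.05806)(2.488)² = 0.1797 J.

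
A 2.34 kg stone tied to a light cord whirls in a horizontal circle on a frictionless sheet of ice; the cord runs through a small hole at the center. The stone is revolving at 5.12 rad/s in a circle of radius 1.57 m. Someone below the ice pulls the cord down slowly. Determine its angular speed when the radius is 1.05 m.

ω₂ ≈ 11.4 rad/s

The constraining force is radial, so m r² ω about the center is conserved.
ω₂ = ω₁ (r₁/r₂)² = (5.12)(1.57/1.05)² = 11.45 rad/s.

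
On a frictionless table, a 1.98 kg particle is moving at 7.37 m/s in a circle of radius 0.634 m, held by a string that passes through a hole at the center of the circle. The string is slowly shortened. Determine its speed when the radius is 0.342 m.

v₂ ≈ 13.7 m/s

The only horizontal force on the mass is along the cord (radial), so it exerts no torque about the hole and angular momentum m v r is conserved.
v₂ = v₁ r₁ / r₂ = (7.37)(0.634) / (0.342) = 13.66 m/s.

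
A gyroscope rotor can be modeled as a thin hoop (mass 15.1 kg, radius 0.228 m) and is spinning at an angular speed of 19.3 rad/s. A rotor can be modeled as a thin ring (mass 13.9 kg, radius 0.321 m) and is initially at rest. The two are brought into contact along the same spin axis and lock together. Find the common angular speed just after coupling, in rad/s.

|ω_f| ≈ 6.83 rad/s

The coupling torques are internal; angular momentum about the shared axis is conserved.
Moments of inertia: I_A = (15.1)(0.228)² = 0.7850 kg·m²; I_B = (13.9)(0.321)² = 1.432 kg·m².
Taking A's sense as positive: L = (0.7850)(19.3) = 15.15 kg·m²·rad/s.
Combined I = 0.7850 + 1.432 = 2.217 kg·m².
ω_f = L / I = 15.15 / 2.217 = 6.833 rad/s.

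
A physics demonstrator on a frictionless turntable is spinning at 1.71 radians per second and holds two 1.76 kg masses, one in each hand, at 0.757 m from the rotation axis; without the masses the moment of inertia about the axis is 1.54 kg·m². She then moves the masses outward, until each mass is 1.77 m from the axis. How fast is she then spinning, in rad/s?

ω₂ ≈ 0.484 rad/s

No external torque acts about the spin axis, so angular momentum is conserved.
I₁ = 1.54 + 2(1.76)(0.757)² = 3.557 kg·m²; I₂ = 1.54 + 2(1.76)(1.77)² = 12.57 kg·m².
ω₂ = I₁ω₁ / I₂ = (3.557)(1.71 rad/s) / (12.57) = 0.4840 rad/s.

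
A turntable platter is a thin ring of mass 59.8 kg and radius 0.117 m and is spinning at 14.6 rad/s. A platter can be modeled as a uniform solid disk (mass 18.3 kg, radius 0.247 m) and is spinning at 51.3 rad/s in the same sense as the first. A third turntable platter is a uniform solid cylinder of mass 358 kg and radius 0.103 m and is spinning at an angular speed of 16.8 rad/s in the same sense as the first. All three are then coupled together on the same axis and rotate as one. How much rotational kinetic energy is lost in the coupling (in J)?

ΔKE lost ≈ 288 J

The coupling torques are internal; angular momentum about the shared axis is conserved.
Moments of inertia: I_A = (59.8)(0.117)² = 0.8186 kg·m²; I_B = ½(18.3)(0.247)² = 0.5582 kg·m²; I_C = ½(358)(0.103)² = 1.899 kg·m².
Taking A's sense as positive: L = (0.8186)(14.6) + (0.5582)(51.3) + (1.899)(16.8) = 72.49 kg·m²·rad/s.
Combined I = 0.8186 + 0.5582 + 1.899 = 3.276 kg·m².
ω_f = L / I = 72.49 / 3.276 = 22.13 rad/s.
KE_i = ½ΣIω² = 1090 J; KE_f = ½(3.276)(22.13)² = 802.1 J.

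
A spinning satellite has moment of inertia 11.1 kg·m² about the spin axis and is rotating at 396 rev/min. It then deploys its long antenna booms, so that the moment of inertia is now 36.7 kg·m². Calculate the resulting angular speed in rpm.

No external torque acts about the spin axis, so angular momentum is conserved.
ω₂ = I₁ω₁ / I₂ = (11.10)(396 rpm) / (36.70) = 119.8 rpm.

ω₂ ≈ 120 rpm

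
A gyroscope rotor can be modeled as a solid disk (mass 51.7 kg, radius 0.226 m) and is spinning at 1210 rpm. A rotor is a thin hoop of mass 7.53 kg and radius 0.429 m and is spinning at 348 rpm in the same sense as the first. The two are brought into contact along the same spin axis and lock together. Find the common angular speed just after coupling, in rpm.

|ω_f| ≈ 769 rpm

The coupling torques are internal; angular momentum about the shared axis is conserved.
Moments of inertia: I_A = ½(51.7)(0.226)² = 1.320 kg·m²; I_B = (7.53)(0.429)² = 1.386 kg·m².
Taking A's sense as positive: L = (1.320)(1210) + (1.386)(348) = 2080 kg·m²·rpm.
Combined I = 1.320 + 1.386 = 2.706 kg·m².
ω_f = L / I = 2080 / 2.706 = 768.6 rpm.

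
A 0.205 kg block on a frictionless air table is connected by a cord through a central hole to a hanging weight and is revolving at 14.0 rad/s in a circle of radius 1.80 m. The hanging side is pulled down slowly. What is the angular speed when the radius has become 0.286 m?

ω₂ ≈ 555 rad/s

The constraining force is radial, so m r² ω about the center is conserved.
ω₂ = ω₁ (r₁/r₂)² = (14.0)(1.80/0.286)² = 554.6 rad/s.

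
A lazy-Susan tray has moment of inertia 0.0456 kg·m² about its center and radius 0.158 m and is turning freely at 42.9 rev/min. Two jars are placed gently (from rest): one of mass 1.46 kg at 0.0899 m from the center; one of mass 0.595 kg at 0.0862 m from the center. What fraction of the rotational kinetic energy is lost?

fraction ≈ 0.262

No external torque acts about the center; L_before = L_after.
Added inertia Σmr² = (1.46)(0.0899)² + (0.595)(0.0862)² = 0.01622 kg·m²; I_f = 0.04560 + 0.01622 = 0.06182 kg·m².
ω_f = I_p ω_i / I_f = (0.04560)(42.9) / 0.06182 = 31.64 rpm.
KE_i = ½(0.04560)(4.492 rad/s)² = 0.4602 J; KE_f = ½(0.06182)(3.314)² = 0.3394 J.
Fraction lost = 0.2624.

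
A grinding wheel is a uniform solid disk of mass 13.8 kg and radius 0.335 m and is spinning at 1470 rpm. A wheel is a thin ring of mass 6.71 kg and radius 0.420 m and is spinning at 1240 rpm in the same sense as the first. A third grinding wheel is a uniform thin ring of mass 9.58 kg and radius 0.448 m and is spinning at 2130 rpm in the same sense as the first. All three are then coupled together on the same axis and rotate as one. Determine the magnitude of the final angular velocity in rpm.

The coupling torques are internal; angular momentum about the shared axis is conserved.
Moments of inertia: I_A = ½(13.8)(0.335)² = 0.7744 kg·m²; I_B = (6.71)(0.420)² = 1.184 kg·m²; I_C = (9.58)(0.448)² = 1.923 kg·m².
Taking A's sense as positive: L = (0.7744)(1470) + (1.184)(1240) + (1.923)(2130) = 6701 kg·m²·rpm.
Combined I = 0.7744 + 1.184 + 1.923 = 3.881 kg·m².
ω_f = L / I = 6701 / 3.881 = 1727 rpm.

|ω_f| ≈ 1730 rpm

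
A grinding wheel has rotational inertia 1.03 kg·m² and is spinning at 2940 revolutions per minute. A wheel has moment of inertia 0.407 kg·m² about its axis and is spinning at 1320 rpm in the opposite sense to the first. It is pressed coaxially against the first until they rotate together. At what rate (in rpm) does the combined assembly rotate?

|ω_f| ≈ 1730 rpm

No external torque acts about the common axis, so total angular momentum is conserved.
Taking A's sense as positive: L = (1.030)(2940) − (0.4070)(1320) = 2491 kg·m²·rpm.
Combined I = 1.030 + 0.4070 = 1.437 kg·m².
ω_f = L / I = 2491 / 1.437 = 1733 rpm.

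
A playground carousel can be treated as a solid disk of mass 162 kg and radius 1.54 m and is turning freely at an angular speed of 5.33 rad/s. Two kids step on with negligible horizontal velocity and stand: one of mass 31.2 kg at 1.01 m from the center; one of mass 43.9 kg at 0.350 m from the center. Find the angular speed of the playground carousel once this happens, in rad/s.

ω_f ≈ 4.47 rad/s

The added mass arrives with no angular momentum about the center, and any external torque about the center is negligible, so the system's angular momentum is conserved.
I_p = ½(162)(1.54)² = 192.1 kg·m².
Added inertia Σmr² = (31.2)(1.01)² + (43.9)(0.350)² = 37.20 kg·m²; I_f = 192.1 + 37.20 = 229.3 kg·m².
ω_f = I_p ω_i / I_f = (192.1)(5.33) / 229.3 = 4.465 rad/s.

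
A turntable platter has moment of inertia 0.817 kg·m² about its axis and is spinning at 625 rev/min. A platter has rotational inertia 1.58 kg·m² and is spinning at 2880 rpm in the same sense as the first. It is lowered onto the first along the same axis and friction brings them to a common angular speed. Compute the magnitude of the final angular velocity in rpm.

|ω_f| ≈ 2110 rpm

The coupling torques are internal; angular momentum about the shared axis is conserved.
Taking A's sense as positive: L = (0.8170)(625) + (1.580)(2880) = 5061 kg·m²·rpm.
Combined I = 0.8170 + 1.580 = 2.397 kg·m².
ω_f = L / I = 5061 / 2.397 = 2111 rpm.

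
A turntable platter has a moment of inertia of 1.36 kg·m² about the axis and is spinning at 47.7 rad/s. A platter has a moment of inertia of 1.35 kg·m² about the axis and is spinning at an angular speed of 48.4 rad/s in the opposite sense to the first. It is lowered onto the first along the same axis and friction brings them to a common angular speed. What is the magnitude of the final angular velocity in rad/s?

The coupling torques are internal; angular momentum about the shared axis is conserved.
Taking A's sense as positive: L = (1.360)(47.7) − (1.350)(48.4) = -0.4680 kg·m²·rad/s.
Combined I = 1.360 + 1.350 = 2.710 kg·m².
ω_f = L / I = -0.4680 / 2.710 = -0.1727 rad/s.

|ω_f| ≈ 0.173 rad/s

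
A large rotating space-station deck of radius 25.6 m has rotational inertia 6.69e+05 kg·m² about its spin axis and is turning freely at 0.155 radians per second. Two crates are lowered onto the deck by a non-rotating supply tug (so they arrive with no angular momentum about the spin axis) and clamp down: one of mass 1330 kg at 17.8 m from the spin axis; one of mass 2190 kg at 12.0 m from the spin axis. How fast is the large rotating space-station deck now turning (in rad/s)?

The added mass arrives with no angular momentum about the spin axis, and any external torque about the spin axis is negligible, so the system's angular momentum is conserved.
Added inertia Σmr² = (1330)(17.8)² + (2190)(12.0)² = 7.368e+05 kg·m²; I_f = 6.690e+05 + 7.368e+05 = 1.406e+06 kg·m².
ω_f = I_p ω_i / I_f = (6.690e+05)(0.155) / 1.406e+06 = 0.07376 rad/s.

ω_f ≈ 0.0738 rad/s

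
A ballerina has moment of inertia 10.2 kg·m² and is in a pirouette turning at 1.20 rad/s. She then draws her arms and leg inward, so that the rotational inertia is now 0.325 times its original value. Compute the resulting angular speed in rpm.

ω₂ ≈ 35.3 rpm

With no external torque about the axis, L is conserved: I₁ω₁ = I₂ω₂.
I₂ = 0.325 × 10.2 = 3.315 kg·m².
ω₂ = I₁ω₁ / I₂ = (10.20)(1.20 rad/s) / (3.315) = 3.692 rad/s = 35.26 rpm.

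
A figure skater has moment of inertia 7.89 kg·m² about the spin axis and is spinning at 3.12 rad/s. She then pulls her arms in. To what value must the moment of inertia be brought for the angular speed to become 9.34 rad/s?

Angular momentum about the spin axis is conserved since the torque about it is zero.
I₂ = I₁ω₁ / ω₂ = (7.89)(3.12) / (9.34) = 2.636 kg·m².

I₂ ≈ 2.64 kg·m²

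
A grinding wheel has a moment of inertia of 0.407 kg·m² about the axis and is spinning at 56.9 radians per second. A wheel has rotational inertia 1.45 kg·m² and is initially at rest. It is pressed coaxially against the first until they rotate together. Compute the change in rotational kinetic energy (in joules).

No external torque acts about the common axis, so total angular momentum is conserved.
Taking A's sense as positive: L = (0.4070)(56.9) = 23.16 kg·m²·rad/s.
Combined I = 0.4070 + 1.450 = 1.857 kg·m².
ω_f = L / I = 23.16 / 1.857 = 12.47 rad/s.
KE_i = ½ΣIω² = 658.9 J; KE_f = ½(1.857)(12.47)² = 144.4 J.

ΔKE ≈ -514 J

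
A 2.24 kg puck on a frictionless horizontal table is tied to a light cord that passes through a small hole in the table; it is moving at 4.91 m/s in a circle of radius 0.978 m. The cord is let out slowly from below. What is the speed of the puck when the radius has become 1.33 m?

v₂ ≈ 3.61 m/s

Central (radial) force ⇒ zero torque about the center ⇒ m v r is constant.
v₂ = v₁ r₁ / r₂ = (4.91)(0.978) / (1.33) = 3.611 m/s.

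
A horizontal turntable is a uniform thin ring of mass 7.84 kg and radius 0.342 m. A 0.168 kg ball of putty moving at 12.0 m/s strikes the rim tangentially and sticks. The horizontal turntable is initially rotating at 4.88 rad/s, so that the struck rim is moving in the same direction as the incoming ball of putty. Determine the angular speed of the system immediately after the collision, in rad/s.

About the axle the impulsive forces during the collision are internal, so angular momentum about that axis is conserved.
I_p = (7.84)(0.342)² = 0.9170 kg·m². Taking the sense of the ball of putty's angular momentum as positive, L_{ball} = m v R = (0.168)(12.0)(0.342) = 0.6895 kg·m²/s.
L_i = +I_p ω_p + m v R = +(0.9170)(4.88) + 0.6895 = 5.164 kg·m²/s.
After sticking, I_f = I_p + m R² = 0.9170 + (0.168)(0.342)² = 0.9366 kg·m².
ω_f = L_i / I_f = 5.164 / 0.9366 = 5.514 rad/s.

|ω_f| ≈ 5.51 rad/s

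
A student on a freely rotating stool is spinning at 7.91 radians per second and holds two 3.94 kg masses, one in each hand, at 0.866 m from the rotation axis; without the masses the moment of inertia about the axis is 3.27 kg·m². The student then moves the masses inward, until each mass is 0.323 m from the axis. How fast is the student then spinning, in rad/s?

No external torque acts about the spin axis, so angular momentum is conserved.
I₁ = 3.27 + 2(3.94)(0.866)² = 9.180 kg·m²; I₂ = 3.27 + 2(3.94)(0.323)² = 4.092 kg·m².
ω₂ = I₁ω₁ / I₂ = (9.180)(7.91 rad/s) / (4.092) = 17.74 rad/s.

ω₂ ≈ 17.7 rad/s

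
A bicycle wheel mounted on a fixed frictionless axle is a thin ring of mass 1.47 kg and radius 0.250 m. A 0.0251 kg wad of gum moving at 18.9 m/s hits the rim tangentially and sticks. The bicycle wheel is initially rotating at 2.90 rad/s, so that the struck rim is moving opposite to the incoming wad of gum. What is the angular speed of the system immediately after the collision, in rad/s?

About the axle the impulsive forces during the collision are internal, so angular momentum about that axis is conserved.
I_p = (1.47)(0.250)² = 0.09187 kg·m². Taking the sense of the wad of gum's angular momentum as positive, L_{wad} = m v R = (0.0251)(18.9)(0.250) = 0.1186 kg·m²/s.
L_i = −I_p ω_p + m v R = −(0.09187)(2.90) + 0.1186 = -0.1478 kg·m²/s.
After sticking, I_f = I_p + m R² = 0.09187 + (0.0251)(0.250)² = 0.09344 kg·m².
ω_f = L_i / I_f = -0.1478 / 0.09344 = -1.582 rad/s.

|ω_f| ≈ 1.58 rad/s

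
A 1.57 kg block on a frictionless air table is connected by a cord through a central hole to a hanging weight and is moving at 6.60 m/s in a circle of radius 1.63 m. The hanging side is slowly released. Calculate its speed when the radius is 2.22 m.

v₂ ≈ 4.85 m/s

The only horizontal force on the mass is along the cord (radial), so it exerts no torque about the hole and angular momentum m v r is conserved.
v₂ = v₁ r₁ / r₂ = (6.60)(1.63) / (2.22) = 4.846 m/s.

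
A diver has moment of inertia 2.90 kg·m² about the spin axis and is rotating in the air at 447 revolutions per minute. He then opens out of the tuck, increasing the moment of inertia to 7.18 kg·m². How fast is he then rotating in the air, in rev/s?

ω₂ ≈ 3.01 rev/s

No external torque acts about the spin axis, so angular momentum is conserved.
ω₂ = I₁ω₁ / I₂ = (2.900)(447 rpm) / (7.180) = 180.5 rpm = 3.009 rev/s.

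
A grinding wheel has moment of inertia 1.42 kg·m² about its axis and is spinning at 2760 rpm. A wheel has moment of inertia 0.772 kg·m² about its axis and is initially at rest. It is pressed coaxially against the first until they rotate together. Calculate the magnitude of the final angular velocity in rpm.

The coupling torques are internal; angular momentum about the shared axis is conserved.
Taking A's sense as positive: L = (1.420)(2760) = 3919 kg·m²·rpm.
Combined I = 1.420 + 0.7720 = 2.192 kg·m².
ω_f = L / I = 3919 / 2.192 = 1788 rpm.

|ω_f| ≈ 1790 rpm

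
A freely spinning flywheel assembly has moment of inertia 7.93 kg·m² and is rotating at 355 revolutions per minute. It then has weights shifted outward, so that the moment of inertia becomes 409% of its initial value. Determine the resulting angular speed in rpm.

Angular momentum about the spin axis is conserved since the torque about it is zero.
I₂ = 4.09 × 7.93 = 32.43 kg·m².
ω₂ = I₁ω₁ / I₂ = (7.930)(355 rpm) / (32.43) = 86.80 rpm.

ω₂ ≈ 86.8 rpm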